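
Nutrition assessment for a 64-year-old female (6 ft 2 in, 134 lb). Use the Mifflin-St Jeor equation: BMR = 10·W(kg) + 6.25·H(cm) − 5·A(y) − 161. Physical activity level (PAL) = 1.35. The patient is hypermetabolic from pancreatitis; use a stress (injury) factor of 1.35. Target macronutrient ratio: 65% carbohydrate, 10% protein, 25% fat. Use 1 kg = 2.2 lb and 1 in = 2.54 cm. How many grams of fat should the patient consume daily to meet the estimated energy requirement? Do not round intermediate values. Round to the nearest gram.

66 g/day

Convert to metric: weight = 134 ÷ 2.2 = 60.9091 kg; height = (6×12 + 2) × 2.54 = 74 × 2.54 = 187.96 cm.
Mifflin-St Jeor (female): BMR = 10(60.9091) + 6.25(187.96) − 5(64) − 161 = 609.0909 + 1174.75 − 320 − 161 = 1302.8409 kcal/day.
TEE = 1302.8409 × 1.35 = 1758.8352 kcal/day.
With stress factor 1.35: 1758.8352 × 1.35 = 2374.4276 kcal/day.
Fat energy = 25% × 2374.4276 = 593.6069 kcal.
Fat = 593.6069 ÷ 9 kcal/g = 65.9563 g.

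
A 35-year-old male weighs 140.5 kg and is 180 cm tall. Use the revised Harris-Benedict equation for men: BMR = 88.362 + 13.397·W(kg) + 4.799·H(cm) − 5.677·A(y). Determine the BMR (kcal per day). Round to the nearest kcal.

Harris-Benedict: BMR = 88.362 + 13.397(140.5) + 4.799(180) − 5.677(35) = 2635.7655 kcal/day.

2636 kcal per day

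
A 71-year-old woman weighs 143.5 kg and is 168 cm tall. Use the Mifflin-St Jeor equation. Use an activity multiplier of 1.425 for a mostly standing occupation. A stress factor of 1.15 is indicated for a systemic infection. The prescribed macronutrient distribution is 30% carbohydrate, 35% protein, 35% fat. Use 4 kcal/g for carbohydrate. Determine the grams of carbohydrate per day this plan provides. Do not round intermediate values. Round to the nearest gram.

242 g/day

Mifflin-St Jeor (female): BMR = 10(143.5) + 6.25(168) − 5(71) − 161 = 1435 + 1050 − 355 − 161 = 1969 kcal/day.
TEE = 1969 × 1.425 = 2805.825 kcal/day.
With stress factor 1.15: 2805.825 × 1.15 = 3226.6988 kcal/day.
Carbohydrate energy = 30% × 3226.6988 = 968.0096 kcal.
Carbohydrate = 968.0096 ÷ 4 kcal/g = 242.0024 g.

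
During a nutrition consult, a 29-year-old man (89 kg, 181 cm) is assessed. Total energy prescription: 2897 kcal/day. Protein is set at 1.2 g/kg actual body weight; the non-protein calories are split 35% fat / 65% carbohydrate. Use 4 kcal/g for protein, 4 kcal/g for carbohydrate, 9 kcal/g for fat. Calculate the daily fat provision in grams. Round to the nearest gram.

Protein = 1.2 × 89 = 106.8 g → 106.8 × 4 = 427.2 kcal.
Non-protein calories = 2897 − 427.2 = 2469.8 kcal.
Fat: 35% × 2469.8 = 864.43 kcal; carbohydrate: 1605.37 kcal.
Fat: 864.43 kcal ÷ 9 kcal/g = 96.0478 g.

96 g/day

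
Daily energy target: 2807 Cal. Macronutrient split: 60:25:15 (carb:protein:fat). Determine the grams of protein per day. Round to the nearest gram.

175 g/day

Protein energy = 25% × 2807 = 701.75 kcal.
At 4 kcal/g: 701.75 ÷ 4 = 175.4375 g.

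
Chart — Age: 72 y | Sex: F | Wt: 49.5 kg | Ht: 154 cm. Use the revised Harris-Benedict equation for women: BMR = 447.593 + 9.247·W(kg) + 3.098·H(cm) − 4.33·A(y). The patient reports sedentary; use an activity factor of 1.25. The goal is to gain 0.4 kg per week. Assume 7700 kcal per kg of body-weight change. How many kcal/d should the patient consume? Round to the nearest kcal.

1778 kcal/d

Harris-Benedict: BMR = 447.593 + 9.247(49.5) + 3.098(154) − 4.33(72) = 1070.6515 kcal/day.
TEE = 1070.6515 × 1.25 = 1338.3144 kcal/day.
Required daily surplus = 0.4 × 7700 ÷ 7 = 440 kcal/day.
Target intake = 1338.3144 + 440 = 1778.3144 kcal/day.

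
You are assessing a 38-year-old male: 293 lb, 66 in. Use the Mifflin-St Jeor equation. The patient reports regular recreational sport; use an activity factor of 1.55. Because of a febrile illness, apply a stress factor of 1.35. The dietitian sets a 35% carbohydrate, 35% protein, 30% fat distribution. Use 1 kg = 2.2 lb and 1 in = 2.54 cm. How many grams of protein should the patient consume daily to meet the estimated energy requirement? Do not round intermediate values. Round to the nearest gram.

402 g/day

Convert to metric: weight = 293 ÷ 2.2 = 133.1818 kg; height = 66 × 2.54 = 167.64 cm.
Mifflin-St Jeor (male): BMR = 10(133.1818) + 6.25(167.64) − 5(38) + 5 = 1331.8182 + 1047.75 − 190 + 5 = 2194.5682 kcal/day.
TEE = 2194.5682 × 1.55 = 3401.5807 kcal/day.
With stress factor 1.35: 3401.5807 × 1.35 = 4592.1339 kcal/day.
Protein energy = 35% × 4592.1339 = 1607.2469 kcal.
Protein = 1607.2469 ÷ 4 kcal/g = 401.8117 g.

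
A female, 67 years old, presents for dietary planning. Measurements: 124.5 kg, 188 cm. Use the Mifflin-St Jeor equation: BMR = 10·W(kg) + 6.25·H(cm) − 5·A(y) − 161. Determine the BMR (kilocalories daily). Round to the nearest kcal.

1924 kilocalories daily

Mifflin-St Jeor (female): BMR = 10(124.5) + 6.25(188) − 5(67) − 161 = 1245 + 1175 − 335 − 161 = 1924 kcal/day.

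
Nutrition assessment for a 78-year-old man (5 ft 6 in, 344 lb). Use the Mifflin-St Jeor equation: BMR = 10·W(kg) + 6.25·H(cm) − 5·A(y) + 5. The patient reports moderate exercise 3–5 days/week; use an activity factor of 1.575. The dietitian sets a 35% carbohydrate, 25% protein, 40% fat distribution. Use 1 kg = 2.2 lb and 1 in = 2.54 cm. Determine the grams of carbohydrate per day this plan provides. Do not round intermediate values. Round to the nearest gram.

307 g/day

Convert to metric: weight = 344 ÷ 2.2 = 156.3636 kg; height = (5×12 + 6) × 2.54 = 66 × 2.54 = 167.64 cm.
Mifflin-St Jeor (male): BMR = 10(156.3636) + 6.25(167.64) − 5(78) + 5 = 1563.6364 + 1047.75 − 390 + 5 = 2226.3864 kcal/day.
TEE = 2226.3864 × 1.575 = 3506.5585 kcal/day.
Carbohydrate energy = 35% × 3506.5585 = 1227.2955 kcal.
Carbohydrate = 1227.2955 ÷ 4 kcal/g = 306.8239 g.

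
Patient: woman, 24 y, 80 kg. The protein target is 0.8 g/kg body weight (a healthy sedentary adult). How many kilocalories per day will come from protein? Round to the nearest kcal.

256 kcal/day

Protein = 0.8 g/kg × 80 kg = 64 g/day.
Protein energy = 64 g × 4 kcal/g = 256 kcal/day.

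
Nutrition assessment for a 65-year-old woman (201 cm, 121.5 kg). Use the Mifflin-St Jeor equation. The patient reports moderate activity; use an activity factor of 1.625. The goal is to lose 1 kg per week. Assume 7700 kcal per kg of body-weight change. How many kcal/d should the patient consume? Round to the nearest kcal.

Mifflin-St Jeor (female): BMR = 10(121.5) + 6.25(201) − 5(65) − 161 = 1215 + 1256.25 − 325 − 161 = 1985.25 kcal/day.
TEE = 1985.25 × 1.625 = 3226.0313 kcal/day.
Required daily deficit = 1 × 7700 ÷ 7 = 1100 kcal/day.
Target intake = 3226.0313 − 1100 = 2126.0313 kcal/day.

2126 kcal/d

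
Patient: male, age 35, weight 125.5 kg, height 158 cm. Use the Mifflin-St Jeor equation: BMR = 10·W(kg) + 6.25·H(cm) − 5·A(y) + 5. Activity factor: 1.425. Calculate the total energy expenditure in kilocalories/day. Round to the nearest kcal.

Mifflin-St Jeor (male): BMR = 10(125.5) + 6.25(158) − 5(35) + 5 = 1255 + 987.5 − 175 + 5 = 2072.5 kcal/day.
TEE = BMR × activity factor = 2072.5 × 1.425 = 2953.3125 kcal/day.

2953 kilocalories/day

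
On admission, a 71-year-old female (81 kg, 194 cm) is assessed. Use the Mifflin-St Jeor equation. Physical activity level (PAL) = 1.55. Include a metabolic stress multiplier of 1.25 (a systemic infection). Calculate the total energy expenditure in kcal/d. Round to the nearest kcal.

2919 kcal/d

Mifflin-St Jeor (female): BMR = 10(81) + 6.25(194) − 5(71) − 161 = 810 + 1212.5 − 355 − 161 = 1506.5 kcal/day.
TEE = BMR × activity factor = 1506.5 × 1.55 = 2335.075 kcal/day.
Apply stress factor: 2335.075 × 1.25 = 2918.8438 kcal/day.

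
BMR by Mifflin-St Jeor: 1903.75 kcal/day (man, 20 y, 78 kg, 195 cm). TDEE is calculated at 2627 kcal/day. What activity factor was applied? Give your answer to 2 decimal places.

1.38

Activity factor = TEE ÷ BMR = 2627 ÷ 1903.75 = 1.38.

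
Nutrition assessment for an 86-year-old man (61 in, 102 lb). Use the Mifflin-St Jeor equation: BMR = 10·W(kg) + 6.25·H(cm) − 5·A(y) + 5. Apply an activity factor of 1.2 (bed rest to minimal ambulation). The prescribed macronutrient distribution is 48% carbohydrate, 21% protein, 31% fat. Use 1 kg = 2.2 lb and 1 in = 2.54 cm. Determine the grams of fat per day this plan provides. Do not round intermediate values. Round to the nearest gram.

Convert to metric: weight = 102 ÷ 2.2 = 46.3636 kg; height = 61 × 2.54 = 154.94 cm.
Mifflin-St Jeor (male): BMR = 10(46.3636) + 6.25(154.94) − 5(86) + 5 = 463.6364 + 968.375 − 430 + 5 = 1007.0114 kcal/day.
TEE = 1007.0114 × 1.2 = 1208.4136 kcal/day.
Fat energy = 31% × 1208.4136 = 374.6082 kcal.
Fat = 374.6082 ÷ 9 kcal/g = 41.6231 g.

42 g/day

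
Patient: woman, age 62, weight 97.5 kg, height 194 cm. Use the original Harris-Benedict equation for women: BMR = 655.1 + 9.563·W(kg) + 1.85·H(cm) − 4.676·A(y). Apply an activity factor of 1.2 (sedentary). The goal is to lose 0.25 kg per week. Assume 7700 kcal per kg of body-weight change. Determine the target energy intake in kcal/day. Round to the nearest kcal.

1713 kcal/day

Harris-Benedict: BMR = 655.1 + 9.563(97.5) + 1.85(194) − 4.676(62) = 1656.4805 kcal/day.
TEE = 1656.4805 × 1.2 = 1987.7766 kcal/day.
Required daily deficit = 0.25 × 7700 ÷ 7 = 275 kcal/day.
Target intake = 1987.7766 − 275 = 1712.7766 kcal/day.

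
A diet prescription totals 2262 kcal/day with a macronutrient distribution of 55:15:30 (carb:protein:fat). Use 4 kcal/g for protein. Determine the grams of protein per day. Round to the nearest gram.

Protein energy = 15% × 2262 = 339.3 kcal.
At 4 kcal/g: 339.3 ÷ 4 = 84.825 g.

85 g/day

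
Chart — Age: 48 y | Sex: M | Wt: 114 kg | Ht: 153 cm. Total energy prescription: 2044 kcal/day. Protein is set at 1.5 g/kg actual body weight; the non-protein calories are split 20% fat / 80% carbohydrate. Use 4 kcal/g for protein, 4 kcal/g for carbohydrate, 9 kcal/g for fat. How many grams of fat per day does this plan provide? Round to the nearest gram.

Protein = 1.5 × 114 = 171 g → 171 × 4 = 684 kcal.
Non-protein calories = 2044 − 684 = 1360 kcal.
Fat: 20% × 1360 = 272 kcal; carbohydrate: 1088 kcal.
Fat: 272 kcal ÷ 9 kcal/g = 30.2222 g.

30 g/day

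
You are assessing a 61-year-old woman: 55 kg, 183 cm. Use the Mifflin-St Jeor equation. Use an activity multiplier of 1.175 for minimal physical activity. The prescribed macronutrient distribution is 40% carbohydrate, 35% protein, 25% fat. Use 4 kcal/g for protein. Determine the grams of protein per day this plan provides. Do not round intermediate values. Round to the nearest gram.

Mifflin-St Jeor (female): BMR = 10(55) + 6.25(183) − 5(61) − 161 = 550 + 1143.75 − 305 − 161 = 1227.75 kcal/day.
TEE = 1227.75 × 1.175 = 1442.6063 kcal/day.
Protein energy = 35% × 1442.6063 = 504.9122 kcal.
Protein = 504.9122 ÷ 4 kcal/g = 126.228 g.

126 g/day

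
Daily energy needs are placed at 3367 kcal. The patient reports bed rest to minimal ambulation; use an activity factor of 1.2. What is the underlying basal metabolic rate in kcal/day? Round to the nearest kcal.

2806 kcal/day

BMR = TEE ÷ activity factor = 3367 ÷ 1.2 = 2805.8333 kcal/day.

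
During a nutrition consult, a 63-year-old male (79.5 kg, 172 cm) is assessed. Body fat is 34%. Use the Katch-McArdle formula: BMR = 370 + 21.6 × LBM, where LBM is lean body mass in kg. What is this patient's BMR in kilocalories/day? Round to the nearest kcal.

LBM = 79.5 × (1 − 0.34) = 52.47 kg. Katch-McArdle: BMR = 370 + 21.6 × 52.47 = 1503.352 kcal/day.

1503 kilocalories/day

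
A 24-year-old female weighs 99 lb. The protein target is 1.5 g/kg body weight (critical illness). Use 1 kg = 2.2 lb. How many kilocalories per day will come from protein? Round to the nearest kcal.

270 kcal/day

Weight in kg = 99 ÷ 2.2 = 45 kg.
Protein = 1.5 g/kg × 45 kg = 67.5 g/day.
Protein energy = 67.5 g × 4 kcal/g = 270 kcal/day.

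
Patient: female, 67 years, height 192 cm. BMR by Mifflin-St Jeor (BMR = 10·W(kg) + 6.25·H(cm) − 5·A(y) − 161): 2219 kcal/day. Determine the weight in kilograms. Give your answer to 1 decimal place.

2219 = 10·W + 6.25(192) − 5(67) − 161
10·W = 2219 − 704 = 1515, so W = 151.5 kg.

151.5 kg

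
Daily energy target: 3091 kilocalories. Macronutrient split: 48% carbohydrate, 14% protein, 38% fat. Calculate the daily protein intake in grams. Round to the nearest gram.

Protein energy = 14% × 3091 = 432.74 kcal.
At 4 kcal/g: 432.74 ÷ 4 = 108.185 g.

108 g/day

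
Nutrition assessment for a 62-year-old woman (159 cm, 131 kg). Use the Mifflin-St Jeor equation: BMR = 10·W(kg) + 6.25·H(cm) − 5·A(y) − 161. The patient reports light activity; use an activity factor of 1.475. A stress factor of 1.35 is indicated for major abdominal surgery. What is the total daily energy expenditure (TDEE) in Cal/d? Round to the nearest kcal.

Mifflin-St Jeor (female): BMR = 10(131) + 6.25(159) − 5(62) − 161 = 1310 + 993.75 − 310 − 161 = 1832.75 kcal/day.
TEE = BMR × activity factor = 1832.75 × 1.475 = 2703.3063 kcal/day.
Apply stress factor: 2703.3063 × 1.35 = 3649.4634 kcal/day.

3649 Cal/d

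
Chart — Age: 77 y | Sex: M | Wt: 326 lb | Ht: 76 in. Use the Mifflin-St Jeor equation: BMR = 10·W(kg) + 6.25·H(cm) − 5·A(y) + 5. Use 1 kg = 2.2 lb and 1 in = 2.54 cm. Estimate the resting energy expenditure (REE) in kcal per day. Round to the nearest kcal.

2308 kcal per day

Convert to metric: weight = 326 ÷ 2.2 = 148.1818 kg; height = 76 × 2.54 = 193.04 cm.
Mifflin-St Jeor (male): BMR = 10(148.1818) + 6.25(193.04) − 5(77) + 5 = 1481.8182 + 1206.5 − 385 + 5 = 2308.3182 kcal/day.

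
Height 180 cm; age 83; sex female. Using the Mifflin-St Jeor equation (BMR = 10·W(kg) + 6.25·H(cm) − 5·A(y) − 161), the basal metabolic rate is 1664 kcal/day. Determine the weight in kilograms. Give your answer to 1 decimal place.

1664 = 10·W + 6.25(180) − 5(83) − 161
10·W = 1664 − 549 = 1115, so W = 111.5 kg.

111.5 kg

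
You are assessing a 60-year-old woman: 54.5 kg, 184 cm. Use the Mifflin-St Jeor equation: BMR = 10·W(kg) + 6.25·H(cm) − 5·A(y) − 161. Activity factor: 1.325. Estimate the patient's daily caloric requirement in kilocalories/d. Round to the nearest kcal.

1635 kilocalories/d

Mifflin-St Jeor (female): BMR = 10(54.5) + 6.25(184) − 5(60) − 161 = 545 + 1150 − 300 − 161 = 1234 kcal/day.
TEE = BMR × activity factor = 1234 × 1.325 = 1635.05 kcal/day.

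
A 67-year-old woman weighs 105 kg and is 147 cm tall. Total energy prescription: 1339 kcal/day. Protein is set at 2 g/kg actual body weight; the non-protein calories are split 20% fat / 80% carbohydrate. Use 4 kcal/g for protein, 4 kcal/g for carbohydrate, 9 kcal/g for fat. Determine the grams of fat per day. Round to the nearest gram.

11 g/day

Protein = 2 × 105 = 210 g → 210 × 4 = 840 kcal.
Non-protein calories = 1339 − 840 = 499 kcal.
Fat: 20% × 499 = 99.8 kcal; carbohydrate: 399.2 kcal.
Fat: 99.8 kcal ÷ 9 kcal/g = 11.0889 g.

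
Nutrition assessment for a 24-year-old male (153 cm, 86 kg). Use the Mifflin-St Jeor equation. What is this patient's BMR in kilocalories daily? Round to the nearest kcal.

1701 kilocalories daily

Mifflin-St Jeor (male): BMR = 10(86) + 6.25(153) − 5(24) + 5 = 860 + 956.25 − 120 + 5 = 1701.25 kcal/day.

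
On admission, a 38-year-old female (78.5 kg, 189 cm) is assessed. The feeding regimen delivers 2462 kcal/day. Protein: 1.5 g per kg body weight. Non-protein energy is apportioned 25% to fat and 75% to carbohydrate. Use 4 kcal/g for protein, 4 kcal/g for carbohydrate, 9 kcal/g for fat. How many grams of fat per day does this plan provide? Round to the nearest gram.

55 g/day

Protein = 1.5 × 78.5 = 117.75 g → 117.75 × 4 = 471 kcal.
Non-protein calories = 2462 − 471 = 1991 kcal.
Fat: 25% × 1991 = 497.75 kcal; carbohydrate: 1493.25 kcal.
Fat: 497.75 kcal ÷ 9 kcal/g = 55.3056 g.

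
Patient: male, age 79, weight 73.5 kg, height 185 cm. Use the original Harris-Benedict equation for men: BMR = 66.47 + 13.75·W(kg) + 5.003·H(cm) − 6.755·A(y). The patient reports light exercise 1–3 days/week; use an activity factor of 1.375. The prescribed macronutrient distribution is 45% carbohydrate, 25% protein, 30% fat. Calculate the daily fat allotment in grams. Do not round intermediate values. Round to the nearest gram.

67 g/day

Harris-Benedict: BMR = 66.47 + 13.75(73.5) + 5.003(185) − 6.755(79) = 1469.005 kcal/day.
TEE = 1469.005 × 1.375 = 2019.8819 kcal/day.
Fat energy = 30% × 2019.8819 = 605.9646 kcal.
Fat = 605.9646 ÷ 9 kcal/g = 67.3294 g.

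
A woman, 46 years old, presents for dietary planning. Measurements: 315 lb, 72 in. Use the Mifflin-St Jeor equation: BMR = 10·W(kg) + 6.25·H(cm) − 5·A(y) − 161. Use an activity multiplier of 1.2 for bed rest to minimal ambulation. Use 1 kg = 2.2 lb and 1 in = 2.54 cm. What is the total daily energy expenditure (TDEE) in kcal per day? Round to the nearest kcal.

2621 kcal per day

Convert to metric: weight = 315 ÷ 2.2 = 143.1818 kg; height = 72 × 2.54 = 182.88 cm.
Mifflin-St Jeor (female): BMR = 10(143.1818) + 6.25(182.88) − 5(46) − 161 = 1431.8182 + 1143 − 230 − 161 = 2183.8182 kcal/day.
TEE = BMR × activity factor = 2183.8182 × 1.2 = 2620.5818 kcal/day.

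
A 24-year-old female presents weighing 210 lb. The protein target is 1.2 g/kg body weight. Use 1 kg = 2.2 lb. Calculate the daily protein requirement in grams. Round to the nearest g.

Weight in kg = 210 ÷ 2.2 = 95.4545 kg.
Protein = 1.2 g/kg × 95.4545 kg = 114.5455 g/day.

115 g/day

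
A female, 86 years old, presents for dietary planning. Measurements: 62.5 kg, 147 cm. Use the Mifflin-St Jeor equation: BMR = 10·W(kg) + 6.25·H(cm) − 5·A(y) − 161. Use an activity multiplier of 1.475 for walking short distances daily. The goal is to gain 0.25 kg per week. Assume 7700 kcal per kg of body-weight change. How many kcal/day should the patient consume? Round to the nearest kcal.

1680 kcal/day

Mifflin-St Jeor (female): BMR = 10(62.5) + 6.25(147) − 5(86) − 161 = 625 + 918.75 − 430 − 161 = 952.75 kcal/day.
TEE = 952.75 × 1.475 = 1405.3063 kcal/day.
Required daily surplus = 0.25 × 7700 ÷ 7 = 275 kcal/day.
Target intake = 1405.3063 + 275 = 1680.3063 kcal/day.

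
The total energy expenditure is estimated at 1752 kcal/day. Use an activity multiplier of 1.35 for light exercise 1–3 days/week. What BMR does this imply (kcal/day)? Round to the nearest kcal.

BMR = TEE ÷ activity factor = 1752 ÷ 1.35 = 1297.7778 kcal/day.

1298 kcal/day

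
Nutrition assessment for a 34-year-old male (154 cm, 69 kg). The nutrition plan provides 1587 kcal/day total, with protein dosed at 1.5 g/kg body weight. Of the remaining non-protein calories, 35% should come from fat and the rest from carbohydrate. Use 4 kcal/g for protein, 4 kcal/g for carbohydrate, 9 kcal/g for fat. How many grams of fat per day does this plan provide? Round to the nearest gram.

46 g/day

Protein = 1.5 × 69 = 103.5 g → 103.5 × 4 = 414 kcal.
Non-protein calories = 1587 − 414 = 1173 kcal.
Fat: 35% × 1173 = 410.55 kcal; carbohydrate: 762.45 kcal.
Fat: 410.55 kcal ÷ 9 kcal/g = 45.6167 g.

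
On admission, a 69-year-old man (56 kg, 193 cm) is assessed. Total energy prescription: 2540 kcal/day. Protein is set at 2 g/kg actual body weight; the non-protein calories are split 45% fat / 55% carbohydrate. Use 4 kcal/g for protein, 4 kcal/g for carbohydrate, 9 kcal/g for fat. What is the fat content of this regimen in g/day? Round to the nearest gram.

105 g/day

Protein = 2 × 56 = 112 g → 112 × 4 = 448 kcal.
Non-protein calories = 2540 − 448 = 2092 kcal.
Fat: 45% × 2092 = 941.4 kcal; carbohydrate: 1150.6 kcal.
Fat: 941.4 kcal ÷ 9 kcal/g = 104.6 g.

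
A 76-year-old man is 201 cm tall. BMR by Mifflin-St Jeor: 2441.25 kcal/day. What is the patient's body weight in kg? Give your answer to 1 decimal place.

156.0 kg

2441.25 = 10·W + 6.25(201) − 5(76) + 5
10·W = 2441.25 − 881.25 = 1560, so W = 156 kg.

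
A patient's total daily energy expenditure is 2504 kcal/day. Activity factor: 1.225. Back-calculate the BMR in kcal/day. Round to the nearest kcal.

2044 kcal/day

BMR = TEE ÷ activity factor = 2504 ÷ 1.225 = 2044.0816 kcal/day.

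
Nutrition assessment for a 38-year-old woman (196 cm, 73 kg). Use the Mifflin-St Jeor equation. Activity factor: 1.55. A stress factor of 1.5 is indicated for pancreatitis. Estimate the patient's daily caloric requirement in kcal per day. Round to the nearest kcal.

Mifflin-St Jeor (female): BMR = 10(73) + 6.25(196) − 5(38) − 161 = 730 + 1225 − 190 − 161 = 1604 kcal/day.
TEE = BMR × activity factor = 1604 × 1.55 = 2486.2 kcal/day.
Apply stress factor: 2486.2 × 1.5 = 3729.3 kcal/day.

3729 kcal per day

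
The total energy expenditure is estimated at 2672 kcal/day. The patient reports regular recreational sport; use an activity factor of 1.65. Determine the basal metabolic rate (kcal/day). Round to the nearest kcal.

BMR = TEE ÷ activity factor = 2672 ÷ 1.65 = 1619.3939 kcal/day.

1619 kcal/day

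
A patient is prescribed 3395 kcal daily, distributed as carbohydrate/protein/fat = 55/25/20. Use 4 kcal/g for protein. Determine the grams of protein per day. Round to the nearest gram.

212 g/day

Protein energy = 25% × 3395 = 848.75 kcal.
At 4 kcal/g: 848.75 ÷ 4 = 212.1875 g.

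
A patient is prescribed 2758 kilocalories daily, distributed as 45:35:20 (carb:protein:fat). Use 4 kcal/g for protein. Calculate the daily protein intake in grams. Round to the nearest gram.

Protein energy = 35% × 2758 = 965.3 kcal.
At 4 kcal/g: 965.3 ÷ 4 = 241.325 g.

241 g/day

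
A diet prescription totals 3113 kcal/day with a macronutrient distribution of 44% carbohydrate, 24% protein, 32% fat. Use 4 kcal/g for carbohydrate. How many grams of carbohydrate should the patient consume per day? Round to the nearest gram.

342 g/day

Carbohydrate energy = 44% × 3113 = 1369.72 kcal.
At 4 kcal/g: 1369.72 ÷ 4 = 342.43 g.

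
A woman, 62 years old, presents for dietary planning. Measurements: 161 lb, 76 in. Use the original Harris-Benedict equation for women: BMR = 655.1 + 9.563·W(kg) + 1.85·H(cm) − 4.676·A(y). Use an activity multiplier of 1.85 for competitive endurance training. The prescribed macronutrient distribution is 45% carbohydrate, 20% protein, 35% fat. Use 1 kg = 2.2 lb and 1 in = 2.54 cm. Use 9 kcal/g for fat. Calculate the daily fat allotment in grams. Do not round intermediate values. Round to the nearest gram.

102 g/day

Convert to metric: weight = 161 ÷ 2.2 = 73.1818 kg; height = 76 × 2.54 = 193.04 cm.
Harris-Benedict: BMR = 655.1 + 9.563(73.1818) + 1.85(193.04) − 4.676(62) = 1422.1497 kcal/day.
TEE = 1422.1497 × 1.85 = 2630.977 kcal/day.
Fat energy = 35% × 2630.977 = 920.8419 kcal.
Fat = 920.8419 ÷ 9 kcal/g = 102.3158 g.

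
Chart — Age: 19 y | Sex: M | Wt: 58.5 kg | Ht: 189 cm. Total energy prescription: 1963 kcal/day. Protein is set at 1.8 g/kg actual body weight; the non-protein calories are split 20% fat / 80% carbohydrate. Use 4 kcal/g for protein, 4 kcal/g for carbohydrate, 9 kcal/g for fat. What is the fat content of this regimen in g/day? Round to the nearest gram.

Protein = 1.8 × 58.5 = 105.3 g → 105.3 × 4 = 421.2 kcal.
Non-protein calories = 1963 − 421.2 = 1541.8 kcal.
Fat: 20% × 1541.8 = 308.36 kcal; carbohydrate: 1233.44 kcal.
Fat: 308.36 kcal ÷ 9 kcal/g = 34.2622 g.

34 g/day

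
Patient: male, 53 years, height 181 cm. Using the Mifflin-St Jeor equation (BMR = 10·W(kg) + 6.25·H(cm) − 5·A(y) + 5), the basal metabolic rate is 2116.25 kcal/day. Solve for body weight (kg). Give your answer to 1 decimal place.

2116.25 = 10·W + 6.25(181) − 5(53) + 5
10·W = 2116.25 − 871.25 = 1245, so W = 124.5 kg.

124.5 kg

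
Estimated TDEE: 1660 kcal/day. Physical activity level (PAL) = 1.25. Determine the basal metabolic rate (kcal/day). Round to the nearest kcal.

BMR = TEE ÷ activity factor = 1660 ÷ 1.25 = 1328 kcal/day.

1328 kcal/day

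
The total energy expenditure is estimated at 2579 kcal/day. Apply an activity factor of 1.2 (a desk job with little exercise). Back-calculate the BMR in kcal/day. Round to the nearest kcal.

BMR = TEE ÷ activity factor = 2579 ÷ 1.2 = 2149.1667 kcal/day.

2149 kcal/day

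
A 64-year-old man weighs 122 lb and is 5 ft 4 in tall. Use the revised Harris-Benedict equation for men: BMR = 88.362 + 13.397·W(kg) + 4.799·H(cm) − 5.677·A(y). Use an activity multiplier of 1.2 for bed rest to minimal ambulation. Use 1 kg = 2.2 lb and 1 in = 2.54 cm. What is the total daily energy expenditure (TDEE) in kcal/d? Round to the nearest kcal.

Convert to metric: weight = 122 ÷ 2.2 = 55.4545 kg; height = (5×12 + 4) × 2.54 = 64 × 2.54 = 162.56 cm.
Harris-Benedict: BMR = 88.362 + 13.397(55.4545) + 4.799(162.56) − 5.677(64) = 1248.084 kcal/day.
TEE = BMR × activity factor = 1248.084 × 1.2 = 1497.7008 kcal/day.

1498 kcal/d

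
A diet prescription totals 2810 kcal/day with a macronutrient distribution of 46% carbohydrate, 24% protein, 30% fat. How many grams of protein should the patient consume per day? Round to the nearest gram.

Protein energy = 24% × 2810 = 674.4 kcal.
At 4 kcal/g: 674.4 ÷ 4 = 168.6 g.

169 g/day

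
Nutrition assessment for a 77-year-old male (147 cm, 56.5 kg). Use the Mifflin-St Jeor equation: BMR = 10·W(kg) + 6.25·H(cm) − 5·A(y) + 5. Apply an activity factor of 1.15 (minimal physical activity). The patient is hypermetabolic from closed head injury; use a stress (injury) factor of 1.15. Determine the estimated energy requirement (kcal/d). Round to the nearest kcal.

Mifflin-St Jeor (male): BMR = 10(56.5) + 6.25(147) − 5(77) + 5 = 565 + 918.75 − 385 + 5 = 1103.75 kcal/day.
TEE = BMR × activity factor = 1103.75 × 1.15 = 1269.3125 kcal/day.
Apply stress factor: 1269.3125 × 1.15 = 1459.7094 kcal/day.

1460 kcal/d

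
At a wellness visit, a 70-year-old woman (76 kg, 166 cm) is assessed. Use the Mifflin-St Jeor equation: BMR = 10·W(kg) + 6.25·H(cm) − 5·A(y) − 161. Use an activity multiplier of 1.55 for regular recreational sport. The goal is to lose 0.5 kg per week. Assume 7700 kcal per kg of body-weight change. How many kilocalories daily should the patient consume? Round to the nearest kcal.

1444 kilocalories daily

Mifflin-St Jeor (female): BMR = 10(76) + 6.25(166) − 5(70) − 161 = 760 + 1037.5 − 350 − 161 = 1286.5 kcal/day.
TEE = 1286.5 × 1.55 = 1994.075 kcal/day.
Required daily deficit = 0.5 × 7700 ÷ 7 = 550 kcal/day.
Target intake = 1994.075 − 550 = 1444.075 kcal/day.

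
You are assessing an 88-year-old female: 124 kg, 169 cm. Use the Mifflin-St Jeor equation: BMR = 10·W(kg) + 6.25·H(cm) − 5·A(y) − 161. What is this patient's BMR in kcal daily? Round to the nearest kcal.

Mifflin-St Jeor (female): BMR = 10(124) + 6.25(169) − 5(88) − 161 = 1240 + 1056.25 − 440 − 161 = 1695.25 kcal/day.

1695 kcal daily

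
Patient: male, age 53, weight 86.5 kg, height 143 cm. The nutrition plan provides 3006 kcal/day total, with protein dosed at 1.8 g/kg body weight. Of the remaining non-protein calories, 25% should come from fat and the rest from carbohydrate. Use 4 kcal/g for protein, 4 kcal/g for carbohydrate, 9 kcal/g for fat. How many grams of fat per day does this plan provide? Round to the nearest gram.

Protein = 1.8 × 86.5 = 155.7 g → 155.7 × 4 = 622.8 kcal.
Non-protein calories = 3006 − 622.8 = 2383.2 kcal.
Fat: 25% × 2383.2 = 595.8 kcal; carbohydrate: 1787.4 kcal.
Fat: 595.8 kcal ÷ 9 kcal/g = 66.2 g.

66 g/day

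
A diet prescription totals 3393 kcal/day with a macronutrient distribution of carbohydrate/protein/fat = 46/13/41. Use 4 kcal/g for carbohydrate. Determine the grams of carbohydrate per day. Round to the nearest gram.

390 g/day

Carbohydrate energy = 46% × 3393 = 1560.78 kcal.
At 4 kcal/g: 1560.78 ÷ 4 = 390.195 g.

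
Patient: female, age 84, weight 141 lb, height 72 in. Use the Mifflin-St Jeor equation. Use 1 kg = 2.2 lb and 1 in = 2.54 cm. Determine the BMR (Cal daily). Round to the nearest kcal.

Convert to metric: weight = 141 ÷ 2.2 = 64.0909 kg; height = 72 × 2.54 = 182.88 cm.
Mifflin-St Jeor (female): BMR = 10(64.0909) + 6.25(182.88) − 5(84) − 161 = 640.9091 + 1143 − 420 − 161 = 1202.9091 kcal/day.

1203 Cal daily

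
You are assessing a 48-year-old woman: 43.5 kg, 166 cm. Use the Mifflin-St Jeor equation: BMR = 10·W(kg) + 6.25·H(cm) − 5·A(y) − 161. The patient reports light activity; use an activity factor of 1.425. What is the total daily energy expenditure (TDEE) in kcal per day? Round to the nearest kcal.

Mifflin-St Jeor (female): BMR = 10(43.5) + 6.25(166) − 5(48) − 161 = 435 + 1037.5 − 240 − 161 = 1071.5 kcal/day.
TEE = BMR × activity factor = 1071.5 × 1.425 = 1526.8875 kcal/day.

1527 kcal per day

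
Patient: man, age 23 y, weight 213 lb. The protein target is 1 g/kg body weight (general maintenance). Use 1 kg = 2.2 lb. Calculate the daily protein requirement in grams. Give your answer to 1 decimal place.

Weight in kg = 213 ÷ 2.2 = 96.8182 kg.
Protein = 1 g/kg × 96.8182 kg = 96.8182 g/day.

96.8 g/day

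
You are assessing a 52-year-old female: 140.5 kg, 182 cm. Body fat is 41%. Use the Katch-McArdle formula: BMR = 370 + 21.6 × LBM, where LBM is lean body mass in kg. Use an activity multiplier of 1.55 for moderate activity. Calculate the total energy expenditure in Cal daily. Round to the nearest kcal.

LBM = 140.5 × (1 − 0.41) = 82.895 kg. Katch-McArdle: BMR = 370 + 21.6 × 82.895 = 2160.532 kcal/day.
TEE = BMR × activity factor = 2160.532 × 1.55 = 3348.8246 kcal/day.

3349 Cal daily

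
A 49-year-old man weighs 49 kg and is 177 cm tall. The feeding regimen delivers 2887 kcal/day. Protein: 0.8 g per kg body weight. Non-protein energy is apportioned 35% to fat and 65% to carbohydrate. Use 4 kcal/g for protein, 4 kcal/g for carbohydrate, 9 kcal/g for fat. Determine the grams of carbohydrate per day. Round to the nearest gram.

Protein = 0.8 × 49 = 39.2 g → 39.2 × 4 = 156.8 kcal.
Non-protein calories = 2887 − 156.8 = 2730.2 kcal.
Fat: 35% × 2730.2 = 955.57 kcal; carbohydrate: 1774.63 kcal.
Carbohydrate: 1774.63 kcal ÷ 4 kcal/g = 443.6575 g.

444 g/day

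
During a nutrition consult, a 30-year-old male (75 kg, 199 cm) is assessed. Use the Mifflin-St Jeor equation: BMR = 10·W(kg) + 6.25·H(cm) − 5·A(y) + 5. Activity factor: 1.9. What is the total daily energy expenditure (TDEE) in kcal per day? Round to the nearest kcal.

3513 kcal per day

Mifflin-St Jeor (male): BMR = 10(75) + 6.25(199) − 5(30) + 5 = 750 + 1243.75 − 150 + 5 = 1848.75 kcal/day.
TEE = BMR × activity factor = 1848.75 × 1.9 = 3512.625 kcal/day.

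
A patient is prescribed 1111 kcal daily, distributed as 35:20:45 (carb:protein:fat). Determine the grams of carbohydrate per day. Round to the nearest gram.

97 g/day

Carbohydrate energy = 35% × 1111 = 388.85 kcal.
At 4 kcal/g: 388.85 ÷ 4 = 97.2125 g.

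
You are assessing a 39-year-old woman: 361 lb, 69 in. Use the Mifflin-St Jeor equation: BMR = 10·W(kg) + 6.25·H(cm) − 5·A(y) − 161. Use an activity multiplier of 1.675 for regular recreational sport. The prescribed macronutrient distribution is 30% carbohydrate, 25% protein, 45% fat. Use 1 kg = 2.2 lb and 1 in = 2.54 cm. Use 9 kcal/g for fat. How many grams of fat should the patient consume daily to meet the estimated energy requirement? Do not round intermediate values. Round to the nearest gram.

199 g/day

Convert to metric: weight = 361 ÷ 2.2 = 164.0909 kg; height = 69 × 2.54 = 175.26 cm.
Mifflin-St Jeor (female): BMR = 10(164.0909) + 6.25(175.26) − 5(39) − 161 = 1640.9091 + 1095.375 − 195 − 161 = 2380.2841 kcal/day.
TEE = 2380.2841 × 1.675 = 3986.9759 kcal/day.
Fat energy = 45% × 3986.9759 = 1794.1391 kcal.
Fat = 1794.1391 ÷ 9 kcal/g = 199.3488 g.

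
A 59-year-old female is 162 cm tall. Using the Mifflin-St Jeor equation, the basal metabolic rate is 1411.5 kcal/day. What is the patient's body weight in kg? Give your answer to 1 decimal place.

85.5 kg

1411.5 = 10·W + 6.25(162) − 5(59) − 161
10·W = 1411.5 − 556.5 = 855, so W = 85.5 kg.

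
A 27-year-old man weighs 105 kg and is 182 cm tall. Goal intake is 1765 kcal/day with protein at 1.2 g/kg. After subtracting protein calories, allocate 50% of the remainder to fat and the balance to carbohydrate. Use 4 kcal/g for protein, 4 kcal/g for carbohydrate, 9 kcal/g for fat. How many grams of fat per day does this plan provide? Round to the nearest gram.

Protein = 1.2 × 105 = 126 g → 126 × 4 = 504 kcal.
Non-protein calories = 1765 − 504 = 1261 kcal.
Fat: 50% × 1261 = 630.5 kcal; carbohydrate: 630.5 kcal.
Fat: 630.5 kcal ÷ 9 kcal/g = 70.0556 g.

70 g/day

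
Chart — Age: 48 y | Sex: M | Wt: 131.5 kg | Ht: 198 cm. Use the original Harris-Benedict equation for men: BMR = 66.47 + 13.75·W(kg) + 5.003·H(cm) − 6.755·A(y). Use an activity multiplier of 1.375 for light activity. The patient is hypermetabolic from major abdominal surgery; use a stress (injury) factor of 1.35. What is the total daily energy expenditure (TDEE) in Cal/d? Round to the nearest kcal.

4717 Cal/d

Harris-Benedict: BMR = 66.47 + 13.75(131.5) + 5.003(198) − 6.755(48) = 2540.949 kcal/day.
TEE = BMR × activity factor = 2540.949 × 1.375 = 3493.8049 kcal/day.
Apply stress factor: 3493.8049 × 1.35 = 4716.6366 kcal/day.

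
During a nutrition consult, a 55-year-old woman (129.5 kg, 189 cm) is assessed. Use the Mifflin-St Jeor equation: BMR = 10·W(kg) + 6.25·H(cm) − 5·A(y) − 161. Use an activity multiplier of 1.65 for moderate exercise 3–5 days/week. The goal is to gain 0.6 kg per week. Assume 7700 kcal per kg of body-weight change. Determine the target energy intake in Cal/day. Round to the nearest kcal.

4026 Cal/day

Mifflin-St Jeor (female): BMR = 10(129.5) + 6.25(189) − 5(55) − 161 = 1295 + 1181.25 − 275 − 161 = 2040.25 kcal/day.
TEE = 2040.25 × 1.65 = 3366.4125 kcal/day.
Required daily surplus = 0.6 × 7700 ÷ 7 = 660 kcal/day.
Target intake = 3366.4125 + 660 = 4026.4125 kcal/day.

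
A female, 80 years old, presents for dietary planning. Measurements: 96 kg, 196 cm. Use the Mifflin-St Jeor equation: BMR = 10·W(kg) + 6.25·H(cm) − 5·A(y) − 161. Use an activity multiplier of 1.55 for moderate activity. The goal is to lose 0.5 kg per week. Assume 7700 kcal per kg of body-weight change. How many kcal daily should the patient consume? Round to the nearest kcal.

1967 kcal daily

Mifflin-St Jeor (female): BMR = 10(96) + 6.25(196) − 5(80) − 161 = 960 + 1225 − 400 − 161 = 1624 kcal/day.
TEE = 1624 × 1.55 = 2517.2 kcal/day.
Required daily deficit = 0.5 × 7700 ÷ 7 = 550 kcal/day.
Target intake = 2517.2 − 550 = 1967.2 kcal/day.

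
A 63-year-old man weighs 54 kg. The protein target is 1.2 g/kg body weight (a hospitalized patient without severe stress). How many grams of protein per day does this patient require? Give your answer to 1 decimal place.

64.8 g/day

Protein = 1.2 g/kg × 54 kg = 64.8 g/day.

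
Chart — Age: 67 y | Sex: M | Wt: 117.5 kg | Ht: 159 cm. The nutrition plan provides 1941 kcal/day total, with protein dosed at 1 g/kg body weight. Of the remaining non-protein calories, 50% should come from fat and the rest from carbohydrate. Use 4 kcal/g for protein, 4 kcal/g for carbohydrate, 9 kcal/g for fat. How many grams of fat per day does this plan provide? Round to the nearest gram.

82 g/day

Protein = 1 × 117.5 = 117.5 g → 117.5 × 4 = 470 kcal.
Non-protein calories = 1941 − 470 = 1471 kcal.
Fat: 50% × 1471 = 735.5 kcal; carbohydrate: 735.5 kcal.
Fat: 735.5 kcal ÷ 9 kcal/g = 81.7222 g.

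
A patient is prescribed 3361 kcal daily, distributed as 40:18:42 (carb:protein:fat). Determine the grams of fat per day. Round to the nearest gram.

Fat energy = 42% × 3361 = 1411.62 kcal.
At 9 kcal/g: 1411.62 ÷ 9 = 156.8467 g.

157 g/day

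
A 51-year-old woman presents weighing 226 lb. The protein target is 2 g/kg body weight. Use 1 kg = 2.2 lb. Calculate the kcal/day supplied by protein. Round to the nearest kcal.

Weight in kg = 226 ÷ 2.2 = 102.7273 kg.
Protein = 2 g/kg × 102.7273 kg = 205.4545 g/day.
Protein energy = 205.4545 g × 4 kcal/g = 821.8182 kcal/day.

822 kcal/day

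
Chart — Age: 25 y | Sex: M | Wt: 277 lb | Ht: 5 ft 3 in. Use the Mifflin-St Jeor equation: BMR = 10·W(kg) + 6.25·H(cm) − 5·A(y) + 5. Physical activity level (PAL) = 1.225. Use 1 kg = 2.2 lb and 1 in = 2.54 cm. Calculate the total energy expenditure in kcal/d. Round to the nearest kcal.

Convert to metric: weight = 277 ÷ 2.2 = 125.9091 kg; height = (5×12 + 3) × 2.54 = 63 × 2.54 = 160.02 cm.
Mifflin-St Jeor (male): BMR = 10(125.9091) + 6.25(160.02) − 5(25) + 5 = 1259.0909 + 1000.125 − 125 + 5 = 2139.2159 kcal/day.
TEE = BMR × activity factor = 2139.2159 × 1.225 = 2620.5395 kcal/day.

2621 kcal/d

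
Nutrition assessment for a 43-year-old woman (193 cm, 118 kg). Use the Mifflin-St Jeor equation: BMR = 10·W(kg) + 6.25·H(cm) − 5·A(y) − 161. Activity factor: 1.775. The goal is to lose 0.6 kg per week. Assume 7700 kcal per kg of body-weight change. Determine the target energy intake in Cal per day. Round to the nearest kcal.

Mifflin-St Jeor (female): BMR = 10(118) + 6.25(193) − 5(43) − 161 = 1180 + 1206.25 − 215 − 161 = 2010.25 kcal/day.
TEE = 2010.25 × 1.775 = 3568.1938 kcal/day.
Required daily deficit = 0.6 × 7700 ÷ 7 = 660 kcal/day.
Target intake = 3568.1938 − 660 = 2908.1938 kcal/day.

2908 Cal per day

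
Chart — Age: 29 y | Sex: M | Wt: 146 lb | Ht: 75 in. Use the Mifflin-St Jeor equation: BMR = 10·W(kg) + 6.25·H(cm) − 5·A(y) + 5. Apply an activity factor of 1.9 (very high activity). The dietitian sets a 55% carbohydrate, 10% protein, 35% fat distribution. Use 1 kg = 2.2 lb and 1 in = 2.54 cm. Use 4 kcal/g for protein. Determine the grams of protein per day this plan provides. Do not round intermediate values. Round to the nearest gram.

Convert to metric: weight = 146 ÷ 2.2 = 66.3636 kg; height = 75 × 2.54 = 190.5 cm.
Mifflin-St Jeor (male): BMR = 10(66.3636) + 6.25(190.5) − 5(29) + 5 = 663.6364 + 1190.625 − 145 + 5 = 1714.2614 kcal/day.
TEE = 1714.2614 × 1.9 = 3257.0966 kcal/day.
Protein energy = 10% × 3257.0966 = 325.7097 kcal.
Protein = 325.7097 ÷ 4 kcal/g = 81.4274 g.

81 g/day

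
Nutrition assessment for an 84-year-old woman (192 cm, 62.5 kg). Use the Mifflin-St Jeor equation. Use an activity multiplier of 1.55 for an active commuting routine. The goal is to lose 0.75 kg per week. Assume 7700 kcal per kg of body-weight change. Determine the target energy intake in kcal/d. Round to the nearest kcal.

1103 kcal/d

Mifflin-St Jeor (female): BMR = 10(62.5) + 6.25(192) − 5(84) − 161 = 625 + 1200 − 420 − 161 = 1244 kcal/day.
TEE = 1244 × 1.55 = 1928.2 kcal/day.
Required daily deficit = 0.75 × 7700 ÷ 7 = 825 kcal/day.
Target intake = 1928.2 − 825 = 1103.2 kcal/day.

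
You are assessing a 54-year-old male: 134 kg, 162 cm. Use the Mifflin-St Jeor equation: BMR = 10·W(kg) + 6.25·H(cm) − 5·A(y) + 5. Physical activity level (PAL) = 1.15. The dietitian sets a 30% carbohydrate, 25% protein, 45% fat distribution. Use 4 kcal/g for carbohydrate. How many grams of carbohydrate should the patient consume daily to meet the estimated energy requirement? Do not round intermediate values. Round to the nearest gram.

180 g/day

Mifflin-St Jeor (male): BMR = 10(134) + 6.25(162) − 5(54) + 5 = 1340 + 1012.5 − 270 + 5 = 2087.5 kcal/day.
TEE = 2087.5 × 1.15 = 2400.625 kcal/day.
Carbohydrate energy = 30% × 2400.625 = 720.1875 kcal.
Carbohydrate = 720.1875 ÷ 4 kcal/g = 180.0469 g.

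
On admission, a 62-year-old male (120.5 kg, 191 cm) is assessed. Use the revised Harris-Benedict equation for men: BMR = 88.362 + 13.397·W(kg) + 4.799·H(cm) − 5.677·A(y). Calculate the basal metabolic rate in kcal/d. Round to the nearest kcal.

2267 kcal/d

Harris-Benedict: BMR = 88.362 + 13.397(120.5) + 4.799(191) − 5.677(62) = 2267.3355 kcal/day.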